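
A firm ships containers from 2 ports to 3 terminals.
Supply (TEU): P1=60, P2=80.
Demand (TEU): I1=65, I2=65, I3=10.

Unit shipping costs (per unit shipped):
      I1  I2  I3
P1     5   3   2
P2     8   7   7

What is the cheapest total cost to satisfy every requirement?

795

One minimum-cost allocation:
  P1–I2: 50 TEU
  P1–I3: 10 TEU
  P2–I1: 65 TEU
  P2–I2: 15 TEU
Total cost = 795.
(Supply check: P1 ships 60; P2 ships 80.)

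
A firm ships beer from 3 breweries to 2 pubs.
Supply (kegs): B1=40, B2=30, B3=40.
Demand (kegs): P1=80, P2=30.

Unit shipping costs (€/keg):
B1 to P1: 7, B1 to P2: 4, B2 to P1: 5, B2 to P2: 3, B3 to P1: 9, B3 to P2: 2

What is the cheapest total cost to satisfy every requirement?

580

One minimum-cost allocation:
  B1 to P1: 40 kegs
  B2 to P1: 30 kegs
  B3 to P1: 10 kegs
  B3 to P2: 30 kegs
Total cost = €580.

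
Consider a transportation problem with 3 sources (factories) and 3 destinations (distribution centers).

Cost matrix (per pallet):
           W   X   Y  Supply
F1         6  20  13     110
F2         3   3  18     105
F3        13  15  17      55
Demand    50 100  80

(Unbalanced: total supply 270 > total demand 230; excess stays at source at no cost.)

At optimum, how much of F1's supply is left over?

Minimum-cost shipments:
  F1 to W: 45 pallets
  F1 to Y: 65 pallets
  F2 to W: 5 pallets
  F2 to X: 100 pallets
  F3 to Y: 15 pallets
Total cost = 1685.
F1 ships 110 of its 110, leaving 0.

0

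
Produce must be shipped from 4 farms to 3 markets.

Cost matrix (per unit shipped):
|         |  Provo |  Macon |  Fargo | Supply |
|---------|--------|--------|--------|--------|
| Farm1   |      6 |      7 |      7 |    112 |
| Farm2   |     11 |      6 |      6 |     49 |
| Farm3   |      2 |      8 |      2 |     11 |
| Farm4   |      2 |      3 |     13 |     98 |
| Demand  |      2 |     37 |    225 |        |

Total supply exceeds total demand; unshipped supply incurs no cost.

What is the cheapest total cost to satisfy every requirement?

One minimum-cost allocation:
  Farm1–Fargo: 112 × 7 = 784
  Farm2–Fargo: 49 × 6 = 294
  Farm3–Fargo: 11 × 2 = 22
  Farm4–Provo: 2 × 2 = 4
  Farm4–Macon: 37 × 3 = 111
  Farm4–Fargo: 53 × 13 = 689
Total = 784 + 294 + 22 + 4 + 111 + 689 = 1904.
(Supply check: Farm1 ships 112; Farm2 ships 49; Farm3 ships 11; Farm4 ships 92.)

1904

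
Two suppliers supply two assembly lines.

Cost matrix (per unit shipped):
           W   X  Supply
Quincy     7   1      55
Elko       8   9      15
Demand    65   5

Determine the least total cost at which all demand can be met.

475

Optimal allocation:
  Quincy→W: 50 batches
  Quincy→X: 5 batches
  Elko→W: 15 batches
Total cost = 475.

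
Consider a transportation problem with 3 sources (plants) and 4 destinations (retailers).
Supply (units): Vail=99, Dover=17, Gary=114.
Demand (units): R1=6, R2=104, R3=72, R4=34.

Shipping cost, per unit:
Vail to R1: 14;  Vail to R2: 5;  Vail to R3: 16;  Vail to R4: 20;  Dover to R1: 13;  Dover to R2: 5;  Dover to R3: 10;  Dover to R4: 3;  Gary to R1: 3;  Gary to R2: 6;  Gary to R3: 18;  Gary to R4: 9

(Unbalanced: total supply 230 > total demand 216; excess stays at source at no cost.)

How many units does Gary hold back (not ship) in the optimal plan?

14

An optimal plan:
  Vail->R2: 44 × 5 = 220
  Vail->R3: 55 × 16 = 880
  Dover->R3: 17 × 10 = 170
  Gary->R1: 6 × 3 = 18
  Gary->R2: 60 × 6 = 360
  Gary->R4: 34 × 9 = 306
Total cost = 1954.
Gary ships 100 of its 114, leaving 14.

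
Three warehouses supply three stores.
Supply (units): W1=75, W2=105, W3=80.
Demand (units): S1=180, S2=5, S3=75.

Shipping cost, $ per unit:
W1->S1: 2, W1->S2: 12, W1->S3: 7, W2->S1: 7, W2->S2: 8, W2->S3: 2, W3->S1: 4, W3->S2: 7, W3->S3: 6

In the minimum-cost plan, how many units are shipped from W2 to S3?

Optimal shipments:
  W1->S1: 75 × $2 = $150
  W2->S1: 25 × $7 = $175
  W2->S2: 5 × $8 = $40
  W2->S3: 75 × $2 = $150
  W3->S1: 80 × $4 = $320
Total cost = $835.
So W2→S3 carries 75 units.

75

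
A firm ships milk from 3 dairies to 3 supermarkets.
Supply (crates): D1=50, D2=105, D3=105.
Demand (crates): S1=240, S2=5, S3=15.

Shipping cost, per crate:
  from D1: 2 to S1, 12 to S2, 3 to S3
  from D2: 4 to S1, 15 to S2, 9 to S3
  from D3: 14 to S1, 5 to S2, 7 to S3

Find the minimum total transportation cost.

1840

An optimal shipping plan:
  D1 to S1: 50 crates
  D2 to S1: 105 crates
  D3 to S1: 85 crates
  D3 to S2: 5 crates
  D3 to S3: 15 crates
Total cost = 1840.
(Supply check: D1 ships 50; D2 ships 105; D3 ships 105.)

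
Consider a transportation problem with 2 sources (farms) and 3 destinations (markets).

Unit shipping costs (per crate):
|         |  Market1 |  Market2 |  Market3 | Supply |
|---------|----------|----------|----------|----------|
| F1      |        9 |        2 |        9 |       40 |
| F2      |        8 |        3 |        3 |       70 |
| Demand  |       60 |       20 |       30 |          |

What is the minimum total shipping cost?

A cheapest plan:
  F1–Market1: 20 × 9 = 180
  F1–Market2: 20 × 2 = 40
  F2–Market1: 40 × 8 = 320
  F2–Market3: 30 × 3 = 90
Total = 180 + 40 + 320 + 90 = 630.

630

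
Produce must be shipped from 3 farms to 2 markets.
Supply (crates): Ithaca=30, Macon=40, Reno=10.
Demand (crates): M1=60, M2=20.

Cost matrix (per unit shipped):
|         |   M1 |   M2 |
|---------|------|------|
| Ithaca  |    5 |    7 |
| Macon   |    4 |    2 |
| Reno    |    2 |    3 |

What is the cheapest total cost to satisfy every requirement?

290

An optimal shipping plan:
  Ithaca->M1: 30 × 5 = 150
  Macon->M1: 20 × 4 = 80
  Macon->M2: 20 × 2 = 40
  Reno->M1: 10 × 2 = 20
Total = 150 + 80 + 40 + 20 = 290.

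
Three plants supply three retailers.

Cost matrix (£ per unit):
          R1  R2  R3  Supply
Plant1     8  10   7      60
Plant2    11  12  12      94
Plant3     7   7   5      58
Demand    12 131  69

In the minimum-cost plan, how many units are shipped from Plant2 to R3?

Optimal shipments:
  Plant1 to R3: 60 × £7 = £420
  Plant2 to R1: 12 × £11 = £132
  Plant2 to R2: 82 × £12 = £984
  Plant3 to R2: 49 × £7 = £343
  Plant3 to R3: 9 × £5 = £45
Total cost = £1924.
The route Plant2→R3 is not used.

0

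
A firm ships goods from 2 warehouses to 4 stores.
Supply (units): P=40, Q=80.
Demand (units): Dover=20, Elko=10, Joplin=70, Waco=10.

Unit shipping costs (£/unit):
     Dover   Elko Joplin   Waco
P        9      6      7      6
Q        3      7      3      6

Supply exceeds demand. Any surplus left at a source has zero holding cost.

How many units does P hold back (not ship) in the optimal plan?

10

An optimal plan:
  P→Elko: 10 × £6 = £60
  P→Joplin: 10 × £7 = £70
  P→Waco: 10 × £6 = £60
  Q→Dover: 20 × £3 = £60
  Q→Joplin: 60 × £3 = £180
Total cost = £430.
P ships 30 of its 40, leaving 10.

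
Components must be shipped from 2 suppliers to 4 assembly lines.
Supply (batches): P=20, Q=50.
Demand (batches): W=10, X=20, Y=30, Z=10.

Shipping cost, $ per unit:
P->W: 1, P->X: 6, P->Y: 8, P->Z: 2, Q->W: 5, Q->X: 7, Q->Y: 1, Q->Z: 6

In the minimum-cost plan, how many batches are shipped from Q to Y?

30

Solving gives:
  P–W: 10 × $1 = $10
  P–Z: 10 × $2 = $20
  Q–X: 20 × $7 = $140
  Q–Y: 30 × $1 = $30
Total cost = $200.
So Q→Y carries 30 batches.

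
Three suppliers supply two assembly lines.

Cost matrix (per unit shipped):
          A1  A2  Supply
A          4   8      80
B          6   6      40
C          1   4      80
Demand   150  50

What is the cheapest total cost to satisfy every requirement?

670

An optimal shipping plan:
  A→A1: 80 × 4 = 320
  B→A2: 40 × 6 = 240
  C→A1: 70 × 1 = 70
  C→A2: 10 × 4 = 40
Total = 320 + 240 + 70 + 40 = 670.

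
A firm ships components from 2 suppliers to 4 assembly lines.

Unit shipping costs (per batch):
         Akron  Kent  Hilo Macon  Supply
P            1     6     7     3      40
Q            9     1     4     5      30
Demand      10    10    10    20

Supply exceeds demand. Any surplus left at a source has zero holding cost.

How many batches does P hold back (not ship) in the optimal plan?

10

Minimum-cost shipments:
  P→Akron: 10 × 1 = 10
  P→Macon: 20 × 3 = 60
  Q→Kent: 10 × 1 = 10
  Q→Hilo: 10 × 4 = 40
Total cost = 120.
P ships 30 of its 40, leaving 10.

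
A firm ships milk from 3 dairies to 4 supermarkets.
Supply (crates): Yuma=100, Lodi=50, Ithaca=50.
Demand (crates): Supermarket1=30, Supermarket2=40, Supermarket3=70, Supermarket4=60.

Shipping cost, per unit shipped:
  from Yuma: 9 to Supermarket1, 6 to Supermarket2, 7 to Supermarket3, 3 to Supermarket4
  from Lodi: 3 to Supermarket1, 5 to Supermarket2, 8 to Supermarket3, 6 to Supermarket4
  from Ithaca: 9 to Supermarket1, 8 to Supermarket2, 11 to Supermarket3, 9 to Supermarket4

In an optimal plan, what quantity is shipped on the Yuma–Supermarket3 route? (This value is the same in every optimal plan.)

40

Solving gives:
  Yuma–Supermarket3: 40 × 7 = 280
  Yuma–Supermarket4: 60 × 3 = 180
  Lodi–Supermarket1: 30 × 3 = 90
  Lodi–Supermarket2: 20 × 5 = 100
  Ithaca–Supermarket2: 20 × 8 = 160
  Ithaca–Supermarket3: 30 × 11 = 330
Total cost = 1140.
So Yuma→Supermarket3 carries 40 crates.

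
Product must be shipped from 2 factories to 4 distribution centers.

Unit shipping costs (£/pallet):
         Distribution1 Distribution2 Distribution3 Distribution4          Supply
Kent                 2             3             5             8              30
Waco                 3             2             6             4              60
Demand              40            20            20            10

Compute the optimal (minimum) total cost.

290

A cheapest plan:
  Kent to Distribution1: 30 × £2 = £60
  Waco to Distribution1: 10 × £3 = £30
  Waco to Distribution2: 20 × £2 = £40
  Waco to Distribution3: 20 × £6 = £120
  Waco to Distribution4: 10 × £4 = £40
Total = 60 + 30 + 40 + 120 + 40 = £290.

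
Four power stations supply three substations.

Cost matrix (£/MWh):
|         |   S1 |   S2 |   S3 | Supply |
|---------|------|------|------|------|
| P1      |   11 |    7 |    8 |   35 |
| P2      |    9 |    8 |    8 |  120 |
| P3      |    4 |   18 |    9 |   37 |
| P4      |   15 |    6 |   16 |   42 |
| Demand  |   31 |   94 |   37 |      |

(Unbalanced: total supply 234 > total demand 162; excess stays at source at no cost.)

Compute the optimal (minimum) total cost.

A cheapest plan:
  P1–S2: 35 × £7 = £245
  P2–S2: 17 × £8 = £136
  P2–S3: 37 × £8 = £296
  P3–S1: 31 × £4 = £124
  P4–S2: 42 × £6 = £252
Total = 245 + 136 + 296 + 124 + 252 = £1053.

1053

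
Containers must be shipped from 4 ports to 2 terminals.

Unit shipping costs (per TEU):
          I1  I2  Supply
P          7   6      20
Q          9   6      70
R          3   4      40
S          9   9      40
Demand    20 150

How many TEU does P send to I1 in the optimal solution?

The minimum-cost plan:
  P–I2: 20 × 6 = 120
  Q–I2: 70 × 6 = 420
  R–I1: 20 × 3 = 60
  R–I2: 20 × 4 = 80
  S–I2: 40 × 9 = 360
Total cost = 1040.
The route P→I1 is not used.

0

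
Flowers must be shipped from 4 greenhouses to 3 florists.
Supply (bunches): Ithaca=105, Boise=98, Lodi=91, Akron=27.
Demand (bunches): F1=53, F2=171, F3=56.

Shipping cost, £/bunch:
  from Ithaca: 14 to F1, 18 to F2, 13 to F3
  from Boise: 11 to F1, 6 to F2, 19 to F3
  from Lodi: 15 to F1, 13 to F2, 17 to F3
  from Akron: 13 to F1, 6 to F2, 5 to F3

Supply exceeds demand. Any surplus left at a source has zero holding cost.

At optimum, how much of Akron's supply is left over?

0

An optimal plan:
  Ithaca–F1: 53 × £14 = £742
  Ithaca–F3: 29 × £13 = £377
  Boise–F2: 98 × £6 = £588
  Lodi–F2: 73 × £13 = £949
  Akron–F3: 27 × £5 = £135
Total cost = £2791.
Akron ships 27 of its 27, leaving 0.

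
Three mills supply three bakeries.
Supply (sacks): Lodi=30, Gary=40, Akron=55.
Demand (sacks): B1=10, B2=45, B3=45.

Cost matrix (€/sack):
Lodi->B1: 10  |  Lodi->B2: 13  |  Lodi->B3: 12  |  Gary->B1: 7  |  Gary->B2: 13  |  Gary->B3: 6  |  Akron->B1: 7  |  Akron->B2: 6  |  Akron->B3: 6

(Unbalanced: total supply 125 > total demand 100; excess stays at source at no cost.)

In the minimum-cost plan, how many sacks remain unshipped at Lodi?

An optimal plan:
  Lodi->B1: 5 × €10 = €50
  Gary->B1: 5 × €7 = €35
  Gary->B3: 35 × €6 = €210
  Akron->B2: 45 × €6 = €270
  Akron->B3: 10 × €6 = €60
Total cost = €625.
Lodi ships 5 of its 30, leaving 25.

25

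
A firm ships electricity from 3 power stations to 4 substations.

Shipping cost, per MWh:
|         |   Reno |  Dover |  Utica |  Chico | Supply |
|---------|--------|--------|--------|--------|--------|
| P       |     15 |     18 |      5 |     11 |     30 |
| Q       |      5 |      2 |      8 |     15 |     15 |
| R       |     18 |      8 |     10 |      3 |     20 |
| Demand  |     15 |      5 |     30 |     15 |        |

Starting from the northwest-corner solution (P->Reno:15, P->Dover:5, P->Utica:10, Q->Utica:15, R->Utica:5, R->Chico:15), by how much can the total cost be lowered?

270

Current plan cost = 15·15 + 5·18 + 10·5 + 15·8 + 5·10 + 15·3 = 580.
Optimal plan:
  P to Utica: 30 × 5 = 150
  Q to Reno: 15 × 5 = 75
  R to Dover: 5 × 8 = 40
  R to Chico: 15 × 3 = 45
Optimal cost = 310.
Saving = 580 − 310 = 270.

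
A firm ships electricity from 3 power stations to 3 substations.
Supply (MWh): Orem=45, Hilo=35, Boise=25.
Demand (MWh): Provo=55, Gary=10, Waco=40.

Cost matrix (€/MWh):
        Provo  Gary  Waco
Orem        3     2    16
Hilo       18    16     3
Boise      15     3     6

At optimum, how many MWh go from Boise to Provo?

10

The minimum-cost plan:
  Orem–Provo: 45 × €3 = €135
  Hilo–Waco: 35 × €3 = €105
  Boise–Provo: 10 × €15 = €150
  Boise–Gary: 10 × €3 = €30
  Boise–Waco: 5 × €6 = €30
Total cost = €450.
So Boise→Provo carries 10 MWh.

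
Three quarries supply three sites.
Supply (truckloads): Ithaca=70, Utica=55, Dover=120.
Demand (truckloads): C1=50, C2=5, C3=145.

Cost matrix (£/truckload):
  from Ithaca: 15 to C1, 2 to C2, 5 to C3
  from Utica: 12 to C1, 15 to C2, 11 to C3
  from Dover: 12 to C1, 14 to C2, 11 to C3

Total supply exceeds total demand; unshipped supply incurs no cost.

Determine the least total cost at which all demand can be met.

1815

One minimum-cost allocation:
  Ithaca->C2: 5 × £2 = £10
  Ithaca->C3: 65 × £5 = £325
  Utica->C1: 50 × £12 = £600
  Utica->C3: 5 × £11 = £55
  Dover->C3: 75 × £11 = £825
Total = 10 + 325 + 600 + 55 + 825 = £1815.
(Supply check: Ithaca ships 70; Utica ships 55; Dover ships 75.)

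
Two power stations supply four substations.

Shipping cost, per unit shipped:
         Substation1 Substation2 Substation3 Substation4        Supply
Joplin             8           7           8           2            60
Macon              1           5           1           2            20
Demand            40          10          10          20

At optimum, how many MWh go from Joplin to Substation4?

20

The minimum-cost plan:
  Joplin→Substation1: 20 × 8 = 160
  Joplin→Substation2: 10 × 7 = 70
  Joplin→Substation3: 10 × 8 = 80
  Joplin→Substation4: 20 × 2 = 40
  Macon→Substation1: 20 × 1 = 20
Total cost = 370.
So Joplin→Substation4 carries 20 MWh.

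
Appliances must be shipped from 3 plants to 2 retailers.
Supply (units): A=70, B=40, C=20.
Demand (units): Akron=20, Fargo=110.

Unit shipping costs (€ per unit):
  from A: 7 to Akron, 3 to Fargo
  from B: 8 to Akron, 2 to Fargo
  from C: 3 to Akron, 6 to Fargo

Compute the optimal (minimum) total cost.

An optimal shipping plan:
  A to Fargo: 70 × €3 = €210
  B to Fargo: 40 × €2 = €80
  C to Akron: 20 × €3 = €60
Total = 210 + 80 + 60 = €350.
(Supply check: A ships 70; B ships 40; C ships 20.)

350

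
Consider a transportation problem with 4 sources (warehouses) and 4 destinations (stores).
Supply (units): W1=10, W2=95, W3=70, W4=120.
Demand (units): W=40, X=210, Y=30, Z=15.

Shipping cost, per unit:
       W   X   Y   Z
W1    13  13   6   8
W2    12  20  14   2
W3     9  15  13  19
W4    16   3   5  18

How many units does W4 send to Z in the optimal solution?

Optimal shipments:
  W1 to Y: 10 × 6 = 60
  W2 to W: 40 × 12 = 480
  W2 to X: 20 × 20 = 400
  W2 to Y: 20 × 14 = 280
  W2 to Z: 15 × 2 = 30
  W3 to X: 70 × 15 = 1050
  W4 to X: 120 × 3 = 360
Total cost = 2660.
The route W4→Z is not used.

0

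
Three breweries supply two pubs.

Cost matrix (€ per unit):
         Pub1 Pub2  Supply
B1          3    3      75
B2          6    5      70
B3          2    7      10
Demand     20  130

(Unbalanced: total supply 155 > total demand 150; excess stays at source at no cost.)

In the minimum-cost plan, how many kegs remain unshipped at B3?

0

An optimal plan:
  B1->Pub1: 10 × €3 = €30
  B1->Pub2: 65 × €3 = €195
  B2->Pub2: 65 × €5 = €325
  B3->Pub1: 10 × €2 = €20
Total cost = €570.
B3 ships 10 of its 10, leaving 0.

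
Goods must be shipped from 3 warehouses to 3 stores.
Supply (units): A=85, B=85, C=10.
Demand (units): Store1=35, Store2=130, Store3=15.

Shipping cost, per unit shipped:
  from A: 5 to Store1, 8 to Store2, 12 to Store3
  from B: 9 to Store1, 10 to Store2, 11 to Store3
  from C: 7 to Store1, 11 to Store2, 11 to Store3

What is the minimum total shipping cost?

1540

Optimal allocation:
  A->Store1: 25 units
  A->Store2: 60 units
  B->Store2: 70 units
  B->Store3: 15 units
  C->Store1: 10 units
Total cost = 1540.
(Supply check: A ships 85; B ships 85; C ships 10.)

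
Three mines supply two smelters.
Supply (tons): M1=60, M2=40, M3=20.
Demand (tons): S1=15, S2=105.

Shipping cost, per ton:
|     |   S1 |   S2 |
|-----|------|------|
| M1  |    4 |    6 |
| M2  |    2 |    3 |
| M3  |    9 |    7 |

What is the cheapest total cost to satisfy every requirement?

590

Optimal allocation:
  M1 to S1: 15 tons
  M1 to S2: 45 tons
  M2 to S2: 40 tons
  M3 to S2: 20 tons
Total cost = 590.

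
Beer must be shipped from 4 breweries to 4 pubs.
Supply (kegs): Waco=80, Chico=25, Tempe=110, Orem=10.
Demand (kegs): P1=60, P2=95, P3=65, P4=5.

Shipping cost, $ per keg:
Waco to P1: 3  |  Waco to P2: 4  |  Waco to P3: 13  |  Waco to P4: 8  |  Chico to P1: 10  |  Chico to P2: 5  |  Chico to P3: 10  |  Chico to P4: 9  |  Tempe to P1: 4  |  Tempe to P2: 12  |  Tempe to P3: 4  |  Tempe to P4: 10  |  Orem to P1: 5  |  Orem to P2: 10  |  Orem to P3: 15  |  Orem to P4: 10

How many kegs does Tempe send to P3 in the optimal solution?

Optimal shipments:
  Waco->P1: 5 × $3 = $15
  Waco->P2: 75 × $4 = $300
  Chico->P2: 20 × $5 = $100
  Chico->P4: 5 × $9 = $45
  Tempe->P1: 45 × $4 = $180
  Tempe->P3: 65 × $4 = $260
  Orem->P1: 10 × $5 = $50
Total cost = $950.
So Tempe→P3 carries 65 kegs.

65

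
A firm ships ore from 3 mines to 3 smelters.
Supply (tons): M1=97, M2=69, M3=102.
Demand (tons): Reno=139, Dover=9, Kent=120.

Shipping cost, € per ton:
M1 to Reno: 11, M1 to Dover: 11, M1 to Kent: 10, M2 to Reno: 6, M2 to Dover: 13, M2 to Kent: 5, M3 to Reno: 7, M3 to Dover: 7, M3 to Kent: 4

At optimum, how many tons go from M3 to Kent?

The minimum-cost plan:
  M1 to Reno: 70 tons
  M1 to Dover: 9 tons
  M1 to Kent: 18 tons
  M2 to Reno: 69 tons
  M3 to Kent: 102 tons
Total cost = €1871.
So M3→Kent carries 102 tons.

102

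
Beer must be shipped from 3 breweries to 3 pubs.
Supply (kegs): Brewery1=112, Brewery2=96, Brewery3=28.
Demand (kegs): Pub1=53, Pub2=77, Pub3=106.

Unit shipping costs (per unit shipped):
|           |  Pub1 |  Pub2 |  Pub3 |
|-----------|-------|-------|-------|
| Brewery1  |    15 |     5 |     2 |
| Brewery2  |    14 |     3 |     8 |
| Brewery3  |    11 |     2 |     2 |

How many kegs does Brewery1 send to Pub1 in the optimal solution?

The minimum-cost plan:
  Brewery1→Pub1: 6 × 15 = 90
  Brewery1→Pub3: 106 × 2 = 212
  Brewery2→Pub1: 19 × 14 = 266
  Brewery2→Pub2: 77 × 3 = 231
  Brewery3→Pub1: 28 × 11 = 308
Total cost = 1107.
So Brewery1→Pub1 carries 6 kegs.

6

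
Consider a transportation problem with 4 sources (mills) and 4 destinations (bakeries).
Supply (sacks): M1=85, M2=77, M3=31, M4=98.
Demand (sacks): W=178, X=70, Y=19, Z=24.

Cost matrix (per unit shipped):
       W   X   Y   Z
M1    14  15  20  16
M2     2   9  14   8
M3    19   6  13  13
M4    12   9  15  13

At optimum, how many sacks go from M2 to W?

The minimum-cost plan:
  M1–W: 85 sacks
  M2–W: 77 sacks
  M3–X: 31 sacks
  M4–W: 16 sacks
  M4–X: 39 sacks
  M4–Y: 19 sacks
  M4–Z: 24 sacks
Total cost = 2670.
So M2→W carries 77 sacks.

77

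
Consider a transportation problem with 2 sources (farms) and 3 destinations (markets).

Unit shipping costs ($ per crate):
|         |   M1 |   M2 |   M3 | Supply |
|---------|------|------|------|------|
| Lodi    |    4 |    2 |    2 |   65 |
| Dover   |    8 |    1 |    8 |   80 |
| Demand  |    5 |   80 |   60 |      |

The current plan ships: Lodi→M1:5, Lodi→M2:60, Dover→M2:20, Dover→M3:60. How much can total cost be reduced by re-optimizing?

Current plan cost = 5·4 + 60·2 + 20·1 + 60·8 = $640.
Optimal plan:
  Lodi->M1: 5 × $4 = $20
  Lodi->M3: 60 × $2 = $120
  Dover->M2: 80 × $1 = $80
Optimal cost = $220.
Saving = 640 − 220 = $420.

420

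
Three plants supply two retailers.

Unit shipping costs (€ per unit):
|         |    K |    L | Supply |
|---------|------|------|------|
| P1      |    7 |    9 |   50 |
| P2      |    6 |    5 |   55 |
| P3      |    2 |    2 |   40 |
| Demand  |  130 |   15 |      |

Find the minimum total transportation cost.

745

An optimal shipping plan:
  P1→K: 50 × €7 = €350
  P2→K: 40 × €6 = €240
  P2→L: 15 × €5 = €75
  P3→K: 40 × €2 = €80
Total = 350 + 240 + 75 + 80 = €745.
(Supply check: P1 ships 50; P2 ships 55; P3 ships 40.)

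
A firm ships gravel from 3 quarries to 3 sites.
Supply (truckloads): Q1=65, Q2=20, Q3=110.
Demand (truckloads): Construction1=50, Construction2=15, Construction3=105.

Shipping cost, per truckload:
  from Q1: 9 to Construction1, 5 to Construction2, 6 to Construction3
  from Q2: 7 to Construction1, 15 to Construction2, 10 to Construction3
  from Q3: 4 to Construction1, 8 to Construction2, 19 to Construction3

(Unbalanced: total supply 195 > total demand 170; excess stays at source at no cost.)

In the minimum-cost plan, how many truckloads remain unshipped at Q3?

Minimum-cost shipments:
  Q1→Construction3: 65 truckloads
  Q2→Construction3: 20 truckloads
  Q3→Construction1: 50 truckloads
  Q3→Construction2: 15 truckloads
  Q3→Construction3: 20 truckloads
Total cost = 1290.
Q3 ships 85 of its 110, leaving 25.

25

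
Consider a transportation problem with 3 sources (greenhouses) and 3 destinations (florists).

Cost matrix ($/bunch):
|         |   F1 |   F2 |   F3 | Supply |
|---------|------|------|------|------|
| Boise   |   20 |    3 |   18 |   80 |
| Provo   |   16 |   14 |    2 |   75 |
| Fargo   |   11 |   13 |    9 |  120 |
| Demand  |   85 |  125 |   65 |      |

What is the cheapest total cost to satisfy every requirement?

One minimum-cost allocation:
  Boise->F2: 80 × $3 = $240
  Provo->F2: 10 × $14 = $140
  Provo->F3: 65 × $2 = $130
  Fargo->F1: 85 × $11 = $935
  Fargo->F2: 35 × $13 = $455
Total = 240 + 140 + 130 + 935 + 455 = $1900.
(Supply check: Boise ships 80; Provo ships 75; Fargo ships 120.)

1900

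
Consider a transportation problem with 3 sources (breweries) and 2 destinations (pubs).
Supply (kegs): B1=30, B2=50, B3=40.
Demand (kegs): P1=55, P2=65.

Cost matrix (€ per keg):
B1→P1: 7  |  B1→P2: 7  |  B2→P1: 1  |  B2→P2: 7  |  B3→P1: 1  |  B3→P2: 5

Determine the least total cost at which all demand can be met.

440

Optimal allocation:
  B1→P2: 30 kegs
  B2→P1: 50 kegs
  B3→P1: 5 kegs
  B3→P2: 35 kegs
Total cost = €440.
(Supply check: B1 ships 30; B2 ships 50; B3 ships 40.)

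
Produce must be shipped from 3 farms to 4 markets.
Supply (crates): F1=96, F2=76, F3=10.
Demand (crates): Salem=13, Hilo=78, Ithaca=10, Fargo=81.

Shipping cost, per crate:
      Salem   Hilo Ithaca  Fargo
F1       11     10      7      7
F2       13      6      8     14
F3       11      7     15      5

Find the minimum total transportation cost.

1234

A cheapest plan:
  F1–Salem: 13 × 11 = 143
  F1–Ithaca: 10 × 7 = 70
  F1–Fargo: 73 × 7 = 511
  F2–Hilo: 76 × 6 = 456
  F3–Hilo: 2 × 7 = 14
  F3–Fargo: 8 × 5 = 40
Total = 143 + 70 + 511 + 456 + 14 + 40 = 1234.
(Supply check: F1 ships 96; F2 ships 76; F3 ships 10.)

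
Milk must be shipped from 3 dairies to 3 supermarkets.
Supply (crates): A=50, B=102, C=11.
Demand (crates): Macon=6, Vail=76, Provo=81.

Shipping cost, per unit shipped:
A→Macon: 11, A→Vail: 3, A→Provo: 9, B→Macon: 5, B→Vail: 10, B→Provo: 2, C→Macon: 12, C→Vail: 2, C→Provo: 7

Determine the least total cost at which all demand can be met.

514

One minimum-cost allocation:
  A–Vail: 50 × 3 = 150
  B–Macon: 6 × 5 = 30
  B–Vail: 15 × 10 = 150
  B–Provo: 81 × 2 = 162
  C–Vail: 11 × 2 = 22
Total = 150 + 30 + 150 + 162 + 22 = 514.
(Supply check: A ships 50; B ships 102; C ships 11.)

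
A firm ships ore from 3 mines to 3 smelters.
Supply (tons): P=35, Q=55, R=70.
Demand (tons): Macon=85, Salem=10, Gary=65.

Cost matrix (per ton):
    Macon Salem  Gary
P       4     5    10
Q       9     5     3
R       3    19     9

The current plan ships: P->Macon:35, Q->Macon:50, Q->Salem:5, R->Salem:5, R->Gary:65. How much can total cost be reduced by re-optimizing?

Current plan cost = 35·4 + 50·9 + 5·5 + 5·19 + 65·9 = 1295.
Optimal plan:
  P–Macon: 15 tons
  P–Salem: 10 tons
  P–Gary: 10 tons
  Q–Gary: 55 tons
  R–Macon: 70 tons
Optimal cost = 585.
Saving = 1295 − 585 = 710.

710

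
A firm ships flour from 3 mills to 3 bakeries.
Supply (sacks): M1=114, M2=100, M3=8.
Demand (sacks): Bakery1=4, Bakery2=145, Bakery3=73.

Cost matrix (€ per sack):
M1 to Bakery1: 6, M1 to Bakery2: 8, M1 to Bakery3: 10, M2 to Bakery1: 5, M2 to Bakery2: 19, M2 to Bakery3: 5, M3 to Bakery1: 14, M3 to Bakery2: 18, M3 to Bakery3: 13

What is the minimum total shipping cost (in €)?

1878

An optimal shipping plan:
  M1->Bakery2: 114 × €8 = €912
  M2->Bakery1: 4 × €5 = €20
  M2->Bakery2: 23 × €19 = €437
  M2->Bakery3: 73 × €5 = €365
  M3->Bakery2: 8 × €18 = €144
Total = 912 + 20 + 437 + 365 + 144 = €1878.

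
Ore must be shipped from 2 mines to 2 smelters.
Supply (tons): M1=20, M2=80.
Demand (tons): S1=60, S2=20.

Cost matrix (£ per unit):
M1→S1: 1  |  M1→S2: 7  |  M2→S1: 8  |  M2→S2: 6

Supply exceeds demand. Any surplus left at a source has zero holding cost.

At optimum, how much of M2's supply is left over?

20

An optimal plan:
  M1–S1: 20 × £1 = £20
  M2–S1: 40 × £8 = £320
  M2–S2: 20 × £6 = £120
Total cost = £460.
M2 ships 60 of its 80, leaving 20.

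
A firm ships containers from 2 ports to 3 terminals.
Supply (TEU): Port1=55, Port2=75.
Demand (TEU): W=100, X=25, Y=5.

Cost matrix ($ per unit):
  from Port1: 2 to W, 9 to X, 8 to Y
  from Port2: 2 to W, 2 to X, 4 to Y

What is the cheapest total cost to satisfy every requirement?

270

Optimal allocation:
  Port1->W: 55 TEU
  Port2->W: 45 TEU
  Port2->X: 25 TEU
  Port2->Y: 5 TEU
Total cost = $270.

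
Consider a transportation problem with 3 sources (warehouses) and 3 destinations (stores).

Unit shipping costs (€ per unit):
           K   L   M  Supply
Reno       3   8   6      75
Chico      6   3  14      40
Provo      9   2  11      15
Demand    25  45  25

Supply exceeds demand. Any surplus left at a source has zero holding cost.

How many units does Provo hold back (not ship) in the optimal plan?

An optimal plan:
  Reno→K: 25 × €3 = €75
  Reno→M: 25 × €6 = €150
  Chico→L: 30 × €3 = €90
  Provo→L: 15 × €2 = €30
Total cost = €345.
Provo ships 15 of its 15, leaving 0.

0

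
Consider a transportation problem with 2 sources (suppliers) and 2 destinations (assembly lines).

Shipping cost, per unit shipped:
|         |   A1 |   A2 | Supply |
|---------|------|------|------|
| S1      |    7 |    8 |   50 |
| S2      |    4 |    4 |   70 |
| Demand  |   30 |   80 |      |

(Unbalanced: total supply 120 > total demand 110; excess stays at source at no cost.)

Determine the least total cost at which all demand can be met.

An optimal shipping plan:
  S1–A1: 30 batches
  S1–A2: 10 batches
  S2–A2: 70 batches
Total cost = 570.
(Supply check: S1 ships 40; S2 ships 70.)

570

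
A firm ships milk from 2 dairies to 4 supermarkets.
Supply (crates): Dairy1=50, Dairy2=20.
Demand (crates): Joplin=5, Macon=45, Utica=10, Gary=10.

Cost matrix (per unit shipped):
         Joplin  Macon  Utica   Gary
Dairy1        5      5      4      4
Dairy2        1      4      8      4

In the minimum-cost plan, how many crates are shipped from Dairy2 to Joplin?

5

Solving gives:
  Dairy1 to Macon: 30 × 5 = 150
  Dairy1 to Utica: 10 × 4 = 40
  Dairy1 to Gary: 10 × 4 = 40
  Dairy2 to Joplin: 5 × 1 = 5
  Dairy2 to Macon: 15 × 4 = 60
Total cost = 295.
So Dairy2→Joplin carries 5 crates.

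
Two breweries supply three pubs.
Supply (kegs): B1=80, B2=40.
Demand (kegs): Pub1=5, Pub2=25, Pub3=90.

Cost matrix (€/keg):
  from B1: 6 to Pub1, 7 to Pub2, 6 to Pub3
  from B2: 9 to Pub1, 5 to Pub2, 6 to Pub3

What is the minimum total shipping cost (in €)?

695

Optimal allocation:
  B1→Pub1: 5 × €6 = €30
  B1→Pub3: 75 × €6 = €450
  B2→Pub2: 25 × €5 = €125
  B2→Pub3: 15 × €6 = €90
Total = 30 + 450 + 125 + 90 = €695.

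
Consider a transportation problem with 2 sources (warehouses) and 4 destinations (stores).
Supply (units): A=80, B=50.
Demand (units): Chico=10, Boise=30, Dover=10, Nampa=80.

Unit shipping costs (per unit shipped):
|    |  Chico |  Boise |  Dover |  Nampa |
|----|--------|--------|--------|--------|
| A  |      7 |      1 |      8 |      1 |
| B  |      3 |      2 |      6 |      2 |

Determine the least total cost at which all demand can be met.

230

A cheapest plan:
  A to Boise: 30 × 1 = 30
  A to Nampa: 50 × 1 = 50
  B to Chico: 10 × 3 = 30
  B to Dover: 10 × 6 = 60
  B to Nampa: 30 × 2 = 60
Total = 30 + 50 + 30 + 60 + 60 = 230.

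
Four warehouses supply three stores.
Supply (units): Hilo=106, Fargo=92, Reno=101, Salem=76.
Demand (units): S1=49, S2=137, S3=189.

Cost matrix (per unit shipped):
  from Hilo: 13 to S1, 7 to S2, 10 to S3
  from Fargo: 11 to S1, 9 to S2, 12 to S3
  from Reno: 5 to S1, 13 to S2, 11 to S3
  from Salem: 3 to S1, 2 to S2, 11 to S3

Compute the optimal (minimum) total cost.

2950

A cheapest plan:
  Hilo->S2: 61 × 7 = 427
  Hilo->S3: 45 × 10 = 450
  Fargo->S3: 92 × 12 = 1104
  Reno->S1: 49 × 5 = 245
  Reno->S3: 52 × 11 = 572
  Salem->S2: 76 × 2 = 152
Total = 427 + 450 + 1104 + 245 + 572 + 152 = 2950.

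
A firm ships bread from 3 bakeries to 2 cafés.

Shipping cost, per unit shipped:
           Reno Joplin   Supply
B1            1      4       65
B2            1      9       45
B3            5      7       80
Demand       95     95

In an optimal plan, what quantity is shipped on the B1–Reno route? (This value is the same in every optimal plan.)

50

The minimum-cost plan:
  B1–Reno: 50 × 1 = 50
  B1–Joplin: 15 × 4 = 60
  B2–Reno: 45 × 1 = 45
  B3–Joplin: 80 × 7 = 560
Total cost = 715.
So B1→Reno carries 50 trays.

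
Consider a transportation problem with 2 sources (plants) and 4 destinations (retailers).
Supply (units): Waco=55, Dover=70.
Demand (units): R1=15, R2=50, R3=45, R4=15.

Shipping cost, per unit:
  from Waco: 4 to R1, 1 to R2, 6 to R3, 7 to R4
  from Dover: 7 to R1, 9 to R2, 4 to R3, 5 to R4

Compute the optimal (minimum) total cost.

One minimum-cost allocation:
  Waco->R1: 5 units
  Waco->R2: 50 units
  Dover->R1: 10 units
  Dover->R3: 45 units
  Dover->R4: 15 units
Total cost = 395.

395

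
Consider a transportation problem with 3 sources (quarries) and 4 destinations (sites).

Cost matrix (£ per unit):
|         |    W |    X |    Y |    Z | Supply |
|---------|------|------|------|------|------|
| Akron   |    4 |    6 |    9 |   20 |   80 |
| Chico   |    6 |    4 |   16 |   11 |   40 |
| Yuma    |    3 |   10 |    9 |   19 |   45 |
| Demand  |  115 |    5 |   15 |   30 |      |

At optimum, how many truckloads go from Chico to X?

Optimal shipments:
  Akron→W: 65 × £4 = £260
  Akron→Y: 15 × £9 = £135
  Chico→W: 5 × £6 = £30
  Chico→X: 5 × £4 = £20
  Chico→Z: 30 × £11 = £330
  Yuma→W: 45 × £3 = £135
Total cost = £910.
So Chico→X carries 5 truckloads.

5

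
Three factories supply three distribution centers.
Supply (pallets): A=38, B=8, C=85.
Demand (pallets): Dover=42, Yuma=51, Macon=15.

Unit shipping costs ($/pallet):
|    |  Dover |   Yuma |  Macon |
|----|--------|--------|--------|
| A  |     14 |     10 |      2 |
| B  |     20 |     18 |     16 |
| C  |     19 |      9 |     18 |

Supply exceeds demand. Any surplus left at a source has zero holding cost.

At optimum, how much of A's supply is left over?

Minimum-cost shipments:
  A->Dover: 23 × $14 = $322
  A->Macon: 15 × $2 = $30
  C->Dover: 19 × $19 = $361
  C->Yuma: 51 × $9 = $459
Total cost = $1172.
A ships 38 of its 38, leaving 0.

0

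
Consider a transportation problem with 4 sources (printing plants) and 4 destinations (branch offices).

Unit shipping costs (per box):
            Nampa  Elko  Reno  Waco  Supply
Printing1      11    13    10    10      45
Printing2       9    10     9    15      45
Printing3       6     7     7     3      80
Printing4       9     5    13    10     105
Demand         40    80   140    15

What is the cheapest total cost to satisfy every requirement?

A cheapest plan:
  Printing1→Reno: 45 boxes
  Printing2→Reno: 45 boxes
  Printing3→Nampa: 15 boxes
  Printing3→Reno: 50 boxes
  Printing3→Waco: 15 boxes
  Printing4→Nampa: 25 boxes
  Printing4→Elko: 80 boxes
Total cost = 1965.

1965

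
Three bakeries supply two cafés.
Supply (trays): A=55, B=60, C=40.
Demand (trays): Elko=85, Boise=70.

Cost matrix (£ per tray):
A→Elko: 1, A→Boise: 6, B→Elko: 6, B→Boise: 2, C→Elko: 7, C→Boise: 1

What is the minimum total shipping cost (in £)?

335

A cheapest plan:
  A–Elko: 55 × £1 = £55
  B–Elko: 30 × £6 = £180
  B–Boise: 30 × £2 = £60
  C–Boise: 40 × £1 = £40
Total = 55 + 180 + 60 + 40 = £335.
(Supply check: A ships 55; B ships 60; C ships 40.)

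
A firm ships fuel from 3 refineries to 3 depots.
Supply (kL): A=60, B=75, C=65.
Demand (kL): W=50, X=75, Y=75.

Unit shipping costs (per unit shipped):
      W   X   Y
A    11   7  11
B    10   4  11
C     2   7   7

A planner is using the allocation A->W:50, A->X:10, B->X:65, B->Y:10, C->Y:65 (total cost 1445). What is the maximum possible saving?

280

Current plan cost = 50·11 + 10·7 + 65·4 + 10·11 + 65·7 = 1445.
Optimal plan:
  A to Y: 60 kL
  B to X: 75 kL
  C to W: 50 kL
  C to Y: 15 kL
Optimal cost = 1165.
Saving = 1445 − 1165 = 280.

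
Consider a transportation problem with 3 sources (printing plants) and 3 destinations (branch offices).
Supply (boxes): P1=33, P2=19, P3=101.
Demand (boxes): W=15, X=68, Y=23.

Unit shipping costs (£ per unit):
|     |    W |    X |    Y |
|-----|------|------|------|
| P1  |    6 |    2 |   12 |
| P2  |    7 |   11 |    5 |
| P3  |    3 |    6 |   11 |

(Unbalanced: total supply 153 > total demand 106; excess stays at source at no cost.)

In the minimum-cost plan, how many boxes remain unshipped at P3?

47

Minimum-cost shipments:
  P1 to X: 33 boxes
  P2 to Y: 19 boxes
  P3 to W: 15 boxes
  P3 to X: 35 boxes
  P3 to Y: 4 boxes
Total cost = £460.
P3 ships 54 of its 101, leaving 47.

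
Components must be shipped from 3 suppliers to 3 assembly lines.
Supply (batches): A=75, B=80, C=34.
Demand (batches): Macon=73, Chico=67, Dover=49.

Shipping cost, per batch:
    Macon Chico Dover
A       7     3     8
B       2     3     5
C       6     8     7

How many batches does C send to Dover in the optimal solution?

34

Solving gives:
  A to Chico: 67 × 3 = 201
  A to Dover: 8 × 8 = 64
  B to Macon: 73 × 2 = 146
  B to Dover: 7 × 5 = 35
  C to Dover: 34 × 7 = 238
Total cost = 684.
So C→Dover carries 34 batches.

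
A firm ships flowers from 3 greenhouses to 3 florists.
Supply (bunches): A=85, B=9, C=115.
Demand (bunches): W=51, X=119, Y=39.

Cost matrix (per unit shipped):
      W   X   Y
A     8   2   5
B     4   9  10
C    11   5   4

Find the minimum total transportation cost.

A cheapest plan:
  A–X: 85 × 2 = 170
  B–W: 9 × 4 = 36
  C–W: 42 × 11 = 462
  C–X: 34 × 5 = 170
  C–Y: 39 × 4 = 156
Total = 170 + 36 + 462 + 170 + 156 = 994.
(Supply check: A ships 85; B ships 9; C ships 115.)

994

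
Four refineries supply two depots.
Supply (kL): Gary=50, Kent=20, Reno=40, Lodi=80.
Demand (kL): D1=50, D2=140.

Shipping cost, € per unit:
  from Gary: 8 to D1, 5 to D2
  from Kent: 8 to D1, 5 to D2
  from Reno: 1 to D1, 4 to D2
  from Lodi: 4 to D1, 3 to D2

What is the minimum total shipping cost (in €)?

640

An optimal shipping plan:
  Gary–D2: 50 × €5 = €250
  Kent–D2: 20 × €5 = €100
  Reno–D1: 40 × €1 = €40
  Lodi–D1: 10 × €4 = €40
  Lodi–D2: 70 × €3 = €210
Total = 250 + 100 + 40 + 40 + 210 = €640.
(Supply check: Gary ships 50; Kent ships 20; Reno ships 40; Lodi ships 80.)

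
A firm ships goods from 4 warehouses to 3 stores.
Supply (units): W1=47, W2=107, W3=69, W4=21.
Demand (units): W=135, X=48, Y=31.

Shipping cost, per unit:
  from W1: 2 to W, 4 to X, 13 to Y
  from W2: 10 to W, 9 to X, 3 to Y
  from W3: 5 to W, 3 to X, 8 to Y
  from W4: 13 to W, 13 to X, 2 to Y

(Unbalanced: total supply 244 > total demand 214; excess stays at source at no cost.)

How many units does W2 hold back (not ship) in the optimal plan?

An optimal plan:
  W1→W: 47 × 2 = 94
  W2→W: 67 × 10 = 670
  W2→Y: 10 × 3 = 30
  W3→W: 21 × 5 = 105
  W3→X: 48 × 3 = 144
  W4→Y: 21 × 2 = 42
Total cost = 1085.
W2 ships 77 of its 107, leaving 30.

30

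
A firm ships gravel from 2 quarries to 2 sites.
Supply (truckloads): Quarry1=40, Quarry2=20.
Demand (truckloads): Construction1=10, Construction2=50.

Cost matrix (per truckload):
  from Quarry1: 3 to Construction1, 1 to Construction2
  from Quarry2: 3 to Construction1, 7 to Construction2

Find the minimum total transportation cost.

140

A cheapest plan:
  Quarry1->Construction2: 40 × 1 = 40
  Quarry2->Construction1: 10 × 3 = 30
  Quarry2->Construction2: 10 × 7 = 70
Total = 40 + 30 + 70 = 140.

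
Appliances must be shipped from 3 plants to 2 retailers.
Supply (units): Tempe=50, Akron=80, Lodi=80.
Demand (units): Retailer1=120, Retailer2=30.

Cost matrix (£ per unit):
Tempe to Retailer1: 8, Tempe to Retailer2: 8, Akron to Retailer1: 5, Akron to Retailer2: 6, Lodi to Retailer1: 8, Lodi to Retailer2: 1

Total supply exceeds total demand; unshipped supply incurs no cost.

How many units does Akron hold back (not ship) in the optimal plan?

An optimal plan:
  Akron→Retailer1: 80 × £5 = £400
  Lodi→Retailer1: 40 × £8 = £320
  Lodi→Retailer2: 30 × £1 = £30
Total cost = £750.
Akron ships 80 of its 80, leaving 0.

0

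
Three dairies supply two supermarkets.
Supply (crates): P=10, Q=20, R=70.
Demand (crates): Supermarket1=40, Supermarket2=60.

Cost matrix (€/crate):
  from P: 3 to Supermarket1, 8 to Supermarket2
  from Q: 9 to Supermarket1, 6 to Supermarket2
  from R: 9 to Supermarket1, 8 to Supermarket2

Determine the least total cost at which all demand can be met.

One minimum-cost allocation:
  P→Supermarket1: 10 × €3 = €30
  Q→Supermarket2: 20 × €6 = €120
  R→Supermarket1: 30 × €9 = €270
  R→Supermarket2: 40 × €8 = €320
Total = 30 + 120 + 270 + 320 = €740.

740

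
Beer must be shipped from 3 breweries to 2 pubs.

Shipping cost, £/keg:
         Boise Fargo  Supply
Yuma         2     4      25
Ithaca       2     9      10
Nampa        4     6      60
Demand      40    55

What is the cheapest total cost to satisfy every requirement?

420

A cheapest plan:
  Yuma–Boise: 25 kegs
  Ithaca–Boise: 10 kegs
  Nampa–Boise: 5 kegs
  Nampa–Fargo: 55 kegs
Total cost = £420.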